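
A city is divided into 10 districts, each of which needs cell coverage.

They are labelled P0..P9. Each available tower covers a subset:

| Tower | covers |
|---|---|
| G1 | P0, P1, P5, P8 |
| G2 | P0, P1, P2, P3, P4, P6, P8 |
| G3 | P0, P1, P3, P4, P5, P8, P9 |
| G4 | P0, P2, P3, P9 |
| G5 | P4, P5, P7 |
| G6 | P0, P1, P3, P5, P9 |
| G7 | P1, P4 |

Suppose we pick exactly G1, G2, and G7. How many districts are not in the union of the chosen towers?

Union of G1, G2, G7 = {P0, P1, P2, P3, P4, P5, P6, P8}.
Not covered: P7, P9 — 2 districts.

2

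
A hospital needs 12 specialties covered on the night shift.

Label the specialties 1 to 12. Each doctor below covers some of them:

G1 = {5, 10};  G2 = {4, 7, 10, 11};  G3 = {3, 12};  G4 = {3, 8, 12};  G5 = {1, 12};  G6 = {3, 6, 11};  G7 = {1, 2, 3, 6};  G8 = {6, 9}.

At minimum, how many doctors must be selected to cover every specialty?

G1 and G2 and G4 and G7 and G8 together: G1 ∪ G2 ∪ G4 ∪ G7 ∪ G8 = {1, 2, 3, 4, 5, 6, 7, 8, 9, 10, 11, 12} — every specialty is covered.
No 4 of the 8 doctors cover everything (all 70 combinations miss at least one specialty), so 5 is optimal.

5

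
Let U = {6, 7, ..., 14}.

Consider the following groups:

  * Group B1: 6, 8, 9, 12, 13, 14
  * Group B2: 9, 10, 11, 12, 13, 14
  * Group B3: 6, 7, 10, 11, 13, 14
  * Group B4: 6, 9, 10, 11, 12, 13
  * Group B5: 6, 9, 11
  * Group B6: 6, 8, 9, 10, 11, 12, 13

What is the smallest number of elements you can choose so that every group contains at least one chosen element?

The 2 elements {6, 11} hit every group.
No single element lies in every group, so at least 2 are needed and 2 is optimal.

2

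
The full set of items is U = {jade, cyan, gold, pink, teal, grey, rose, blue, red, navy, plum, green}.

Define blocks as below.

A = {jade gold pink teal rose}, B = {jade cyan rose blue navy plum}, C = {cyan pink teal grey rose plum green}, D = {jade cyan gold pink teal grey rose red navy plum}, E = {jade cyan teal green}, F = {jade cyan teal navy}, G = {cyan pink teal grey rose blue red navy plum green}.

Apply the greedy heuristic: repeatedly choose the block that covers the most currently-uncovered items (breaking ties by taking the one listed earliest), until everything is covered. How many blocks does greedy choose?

2

Greedy: pick D (covers 10 new) → pick G (covers 2 new). Total picks: 2.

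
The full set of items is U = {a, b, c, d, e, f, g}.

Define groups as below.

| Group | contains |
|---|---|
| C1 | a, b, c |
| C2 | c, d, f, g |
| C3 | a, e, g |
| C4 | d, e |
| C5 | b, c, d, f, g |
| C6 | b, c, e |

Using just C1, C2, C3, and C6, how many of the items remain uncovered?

0

Union of C1, C2, C3, C6 = {a, b, c, d, e, f, g} — that's every item, so 0 are uncovered.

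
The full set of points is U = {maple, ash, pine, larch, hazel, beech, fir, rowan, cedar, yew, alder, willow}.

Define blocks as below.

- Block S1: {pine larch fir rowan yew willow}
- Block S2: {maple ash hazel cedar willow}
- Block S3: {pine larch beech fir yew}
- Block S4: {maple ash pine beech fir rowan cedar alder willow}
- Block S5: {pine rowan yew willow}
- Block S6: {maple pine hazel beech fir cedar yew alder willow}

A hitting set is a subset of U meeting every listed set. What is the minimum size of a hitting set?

H = {pine, cedar} meets every block (each contains at least one member of H), and |H| = 2.
The blocks S2, S3 are pairwise disjoint, so any hitting set needs a separate point for each — at least 2. Hence 2 is optimal.

2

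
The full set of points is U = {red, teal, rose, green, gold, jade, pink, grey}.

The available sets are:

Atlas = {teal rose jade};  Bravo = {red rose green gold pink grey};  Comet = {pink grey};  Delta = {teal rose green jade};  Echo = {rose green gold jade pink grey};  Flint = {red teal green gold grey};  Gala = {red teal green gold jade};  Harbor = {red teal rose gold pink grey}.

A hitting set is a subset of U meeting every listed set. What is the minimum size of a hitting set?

2

The 2 points {jade, grey} hit every set.
The sets Comet, Gala are pairwise disjoint, so any hitting set needs a separate point for each — at least 2. Hence 2 is optimal.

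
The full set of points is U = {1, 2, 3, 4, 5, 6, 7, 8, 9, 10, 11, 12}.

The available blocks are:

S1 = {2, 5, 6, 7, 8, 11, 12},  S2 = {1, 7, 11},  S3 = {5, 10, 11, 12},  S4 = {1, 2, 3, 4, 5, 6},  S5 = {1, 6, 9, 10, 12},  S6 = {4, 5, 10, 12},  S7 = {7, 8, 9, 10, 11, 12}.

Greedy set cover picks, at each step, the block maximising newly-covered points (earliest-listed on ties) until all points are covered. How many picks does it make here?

3

Greedy: pick S1 (covers 7 new) → pick S4 (covers 3 new) → pick S5 (covers 2 new). Total picks: 3.
(The true minimum cover uses only 2 blocks, so greedy is not optimal here.)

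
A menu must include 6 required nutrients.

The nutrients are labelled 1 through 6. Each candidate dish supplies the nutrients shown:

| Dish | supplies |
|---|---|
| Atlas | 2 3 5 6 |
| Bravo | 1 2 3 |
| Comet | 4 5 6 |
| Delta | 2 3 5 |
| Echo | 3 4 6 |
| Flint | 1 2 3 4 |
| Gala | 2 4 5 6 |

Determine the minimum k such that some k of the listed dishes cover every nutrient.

2

Comet and Flint together: Comet ∪ Flint = {1, 2, 3, 4, 5, 6} — every nutrient is covered.
No single dish has all 6 nutrients (the largest, Atlas, has 4), so 2 is optimal.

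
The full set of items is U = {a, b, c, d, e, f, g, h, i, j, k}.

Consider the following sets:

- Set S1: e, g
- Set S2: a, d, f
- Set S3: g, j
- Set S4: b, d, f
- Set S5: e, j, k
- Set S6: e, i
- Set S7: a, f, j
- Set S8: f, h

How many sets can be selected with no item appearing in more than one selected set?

3

S3, S6, S8 are pairwise disjoint (S3={g,j}; S6={e,i}; S8={f,h}).
Every remaining set overlaps one of these, and no 4 of the listed sets are pairwise disjoint, so 3 is the maximum.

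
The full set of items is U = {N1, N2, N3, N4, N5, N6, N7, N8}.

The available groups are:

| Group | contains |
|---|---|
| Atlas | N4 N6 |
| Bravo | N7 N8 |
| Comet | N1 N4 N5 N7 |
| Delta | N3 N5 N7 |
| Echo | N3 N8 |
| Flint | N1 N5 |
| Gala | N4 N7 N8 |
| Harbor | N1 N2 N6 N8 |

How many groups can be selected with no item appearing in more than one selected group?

Atlas, Echo, Flint are pairwise disjoint (Atlas={N4,N6}; Echo={N3,N8}; Flint={N1,N5}).
Every remaining group overlaps one of these, and no 4 of the listed groups are pairwise disjoint, so 3 is the maximum.

3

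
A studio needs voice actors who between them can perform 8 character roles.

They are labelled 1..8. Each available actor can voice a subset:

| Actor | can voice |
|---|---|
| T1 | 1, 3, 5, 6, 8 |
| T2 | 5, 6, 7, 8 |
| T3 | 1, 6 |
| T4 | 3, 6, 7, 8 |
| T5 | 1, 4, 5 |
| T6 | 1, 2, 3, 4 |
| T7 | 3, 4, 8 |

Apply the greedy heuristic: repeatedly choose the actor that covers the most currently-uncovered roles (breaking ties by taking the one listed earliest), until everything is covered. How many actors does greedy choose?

3

Greedy: pick T1 (covers 5 new) → pick T6 (covers 2 new) → pick T2 (covers 1 new). Total picks: 3.
(The true minimum cover uses only 2 actors, so greedy is not optimal here.)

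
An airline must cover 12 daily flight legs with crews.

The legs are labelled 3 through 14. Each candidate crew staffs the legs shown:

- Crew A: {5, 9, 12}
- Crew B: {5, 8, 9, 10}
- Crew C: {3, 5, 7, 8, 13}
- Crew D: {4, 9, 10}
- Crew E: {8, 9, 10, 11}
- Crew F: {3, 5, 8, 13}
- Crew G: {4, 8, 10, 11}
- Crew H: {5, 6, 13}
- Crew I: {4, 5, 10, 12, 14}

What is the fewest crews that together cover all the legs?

4

Take {C, E, H, I}. Their union is {3, 4, 5, 6, 7, 8, 9, 10, 11, 12, 13, 14}, which is all 12 legs.
Only H contains 6, so H is forced; the remaining 9 legs need at least 3 more crews (each remaining crew adds at most 4) — so at least 4 crews are needed, and 4 is optimal.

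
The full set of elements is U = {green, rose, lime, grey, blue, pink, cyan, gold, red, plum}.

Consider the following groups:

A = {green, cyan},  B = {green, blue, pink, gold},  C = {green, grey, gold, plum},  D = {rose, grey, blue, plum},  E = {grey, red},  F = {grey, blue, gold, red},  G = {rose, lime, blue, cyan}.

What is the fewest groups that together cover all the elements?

B, D, F, and G cover everything between them: the union {green, rose, lime, grey, blue, pink, cyan, gold, red, plum} is all of U.
No 3 of the 7 groups cover everything (all 35 combinations miss at least one element), so 4 is optimal.

4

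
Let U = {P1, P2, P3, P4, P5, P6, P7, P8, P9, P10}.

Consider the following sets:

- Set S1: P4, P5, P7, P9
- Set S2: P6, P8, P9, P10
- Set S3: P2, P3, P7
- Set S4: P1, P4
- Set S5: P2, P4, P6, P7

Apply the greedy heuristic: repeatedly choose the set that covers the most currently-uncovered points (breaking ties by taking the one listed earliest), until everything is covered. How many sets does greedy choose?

4

Greedy: pick S1 (covers 4 new) → pick S2 (covers 3 new) → pick S3 (covers 2 new) → pick S4 (covers 1 new). Total picks: 4.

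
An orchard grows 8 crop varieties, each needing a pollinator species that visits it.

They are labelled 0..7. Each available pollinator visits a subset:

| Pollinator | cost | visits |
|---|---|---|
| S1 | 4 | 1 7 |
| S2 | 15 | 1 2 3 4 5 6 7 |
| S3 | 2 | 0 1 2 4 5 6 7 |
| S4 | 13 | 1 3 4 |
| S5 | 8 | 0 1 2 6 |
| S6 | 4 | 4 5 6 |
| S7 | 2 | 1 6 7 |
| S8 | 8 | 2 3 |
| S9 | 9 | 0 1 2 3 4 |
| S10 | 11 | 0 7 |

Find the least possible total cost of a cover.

10

S3, S8 together cover every variety (S3 ∪ S8 = {0, 1, 2, 3, 4, 5, 6, 7}); total cost 2 + 8 = 10.
No covering selection has total cost below 10.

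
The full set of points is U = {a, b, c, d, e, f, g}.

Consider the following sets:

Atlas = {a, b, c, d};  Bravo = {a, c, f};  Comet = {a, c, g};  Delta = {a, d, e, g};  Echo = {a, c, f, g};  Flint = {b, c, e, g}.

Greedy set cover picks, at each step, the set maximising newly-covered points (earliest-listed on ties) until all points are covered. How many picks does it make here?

Greedy: pick Atlas (covers 4 new) → pick Delta (covers 2 new) → pick Bravo (covers 1 new). Total picks: 3.

3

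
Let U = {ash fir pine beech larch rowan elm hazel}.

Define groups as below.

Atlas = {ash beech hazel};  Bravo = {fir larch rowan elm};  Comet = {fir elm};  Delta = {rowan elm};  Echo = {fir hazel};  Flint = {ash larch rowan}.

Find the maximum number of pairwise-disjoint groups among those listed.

Comet, Flint are pairwise disjoint (Comet={fir,elm}; Flint={ash,larch,rowan}).
Every remaining group overlaps one of these, and no 3 of the listed groups are pairwise disjoint, so 2 is the maximum.

2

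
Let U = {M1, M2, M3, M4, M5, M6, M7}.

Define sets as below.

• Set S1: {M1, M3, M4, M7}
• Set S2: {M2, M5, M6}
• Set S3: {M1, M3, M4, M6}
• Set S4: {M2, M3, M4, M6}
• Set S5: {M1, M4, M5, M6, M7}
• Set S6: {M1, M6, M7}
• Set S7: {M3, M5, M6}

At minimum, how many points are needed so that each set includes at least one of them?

2

Take H = {M1, M6}. Each listed set contains at least one of these, so H is a hitting set of size 2.
The sets S1, S2 are pairwise disjoint, so any hitting set needs a separate point for each — at least 2. Hence 2 is optimal.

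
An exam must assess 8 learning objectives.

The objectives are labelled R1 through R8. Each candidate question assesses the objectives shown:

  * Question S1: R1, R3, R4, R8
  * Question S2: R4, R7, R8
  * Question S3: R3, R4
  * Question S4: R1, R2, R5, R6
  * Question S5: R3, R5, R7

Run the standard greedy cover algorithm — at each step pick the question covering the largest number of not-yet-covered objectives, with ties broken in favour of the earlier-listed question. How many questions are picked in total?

3

Greedy: pick S1 (covers 4 new) → pick S4 (covers 3 new) → pick S2 (covers 1 new). Total picks: 3.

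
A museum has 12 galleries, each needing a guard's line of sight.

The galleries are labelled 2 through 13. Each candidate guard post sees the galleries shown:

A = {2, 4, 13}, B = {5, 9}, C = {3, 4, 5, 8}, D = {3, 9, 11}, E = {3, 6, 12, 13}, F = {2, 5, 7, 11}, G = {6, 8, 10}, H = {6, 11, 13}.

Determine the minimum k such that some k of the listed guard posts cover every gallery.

5

A and D and E and F and G together: A ∪ D ∪ E ∪ F ∪ G = {2, 3, 4, 5, 6, 7, 8, 9, 10, 11, 12, 13} — every gallery is covered.
No 4 of the 8 guard posts cover everything (all 70 combinations miss at least one gallery), so 5 is optimal.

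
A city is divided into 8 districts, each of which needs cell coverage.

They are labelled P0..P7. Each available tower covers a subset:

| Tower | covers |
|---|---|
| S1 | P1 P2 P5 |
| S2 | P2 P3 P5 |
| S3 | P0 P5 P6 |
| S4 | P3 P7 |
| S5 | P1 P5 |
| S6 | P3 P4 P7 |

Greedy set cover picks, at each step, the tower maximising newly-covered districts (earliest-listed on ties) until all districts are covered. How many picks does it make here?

Greedy: pick S1 (covers 3 new) → pick S6 (covers 3 new) → pick S3 (covers 2 new). Total picks: 3.

3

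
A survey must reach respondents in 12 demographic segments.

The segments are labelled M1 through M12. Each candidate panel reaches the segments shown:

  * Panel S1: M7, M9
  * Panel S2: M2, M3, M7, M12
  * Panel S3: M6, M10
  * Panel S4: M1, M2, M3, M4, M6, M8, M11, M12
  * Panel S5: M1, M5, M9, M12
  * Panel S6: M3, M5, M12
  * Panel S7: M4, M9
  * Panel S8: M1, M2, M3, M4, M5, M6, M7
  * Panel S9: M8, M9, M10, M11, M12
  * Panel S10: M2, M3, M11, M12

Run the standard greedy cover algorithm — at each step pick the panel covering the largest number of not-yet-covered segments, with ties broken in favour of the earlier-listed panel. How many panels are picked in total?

Greedy: pick S4 (covers 8 new) → pick S1 (covers 2 new) → pick S3 (covers 1 new) → pick S5 (covers 1 new). Total picks: 4.
(The true minimum cover uses only 2 panels, so greedy is not optimal here.)

4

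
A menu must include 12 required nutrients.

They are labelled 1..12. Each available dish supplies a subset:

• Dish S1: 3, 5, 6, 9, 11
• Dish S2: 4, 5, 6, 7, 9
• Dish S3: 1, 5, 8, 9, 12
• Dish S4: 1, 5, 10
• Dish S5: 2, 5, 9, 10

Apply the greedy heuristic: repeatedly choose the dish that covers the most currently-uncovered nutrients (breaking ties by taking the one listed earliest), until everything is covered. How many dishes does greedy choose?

4

Greedy: pick S1 (covers 5 new) → pick S3 (covers 3 new) → pick S2 (covers 2 new) → pick S5 (covers 2 new). Total picks: 4.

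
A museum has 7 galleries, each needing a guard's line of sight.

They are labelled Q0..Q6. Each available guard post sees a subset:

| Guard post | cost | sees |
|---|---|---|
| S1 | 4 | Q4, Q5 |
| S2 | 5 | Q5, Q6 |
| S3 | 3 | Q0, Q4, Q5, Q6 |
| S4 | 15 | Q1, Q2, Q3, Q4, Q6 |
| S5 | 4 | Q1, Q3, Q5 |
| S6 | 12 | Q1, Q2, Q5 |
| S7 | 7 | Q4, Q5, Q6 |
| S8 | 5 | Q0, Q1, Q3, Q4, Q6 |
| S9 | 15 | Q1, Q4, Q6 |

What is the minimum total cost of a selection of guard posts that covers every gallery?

S6, S8 together cover every gallery (S6 ∪ S8 = {Q0, Q1, Q2, Q3, Q4, Q5, Q6}); total cost 12 + 5 = 17.
The greedy pick S3, S5, S6 costs 19; no covering selection beats 17.

17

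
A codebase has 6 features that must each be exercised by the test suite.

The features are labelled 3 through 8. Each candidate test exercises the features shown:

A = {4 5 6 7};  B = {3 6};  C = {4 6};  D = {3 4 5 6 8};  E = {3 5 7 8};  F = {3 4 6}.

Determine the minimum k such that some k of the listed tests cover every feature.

2

Take {A, D}. Their union is {3, 4, 5, 6, 7, 8}, which is all 6 features.
No single test has all 6 features (the largest, D, has 5), so 2 is optimal.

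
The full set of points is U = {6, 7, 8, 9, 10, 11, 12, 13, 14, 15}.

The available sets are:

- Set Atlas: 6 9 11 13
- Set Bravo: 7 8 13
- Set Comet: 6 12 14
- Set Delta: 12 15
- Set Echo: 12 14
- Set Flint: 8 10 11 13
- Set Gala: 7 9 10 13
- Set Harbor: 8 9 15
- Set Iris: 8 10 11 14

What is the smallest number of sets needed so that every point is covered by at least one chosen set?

4

Comet and Delta and Gala and Iris together: Comet ∪ Delta ∪ Gala ∪ Iris = {6, 7, 8, 9, 10, 11, 12, 13, 14, 15} — every point is covered.
No 3 of the 9 sets cover everything (all 84 combinations miss at least one point), so 4 is optimal.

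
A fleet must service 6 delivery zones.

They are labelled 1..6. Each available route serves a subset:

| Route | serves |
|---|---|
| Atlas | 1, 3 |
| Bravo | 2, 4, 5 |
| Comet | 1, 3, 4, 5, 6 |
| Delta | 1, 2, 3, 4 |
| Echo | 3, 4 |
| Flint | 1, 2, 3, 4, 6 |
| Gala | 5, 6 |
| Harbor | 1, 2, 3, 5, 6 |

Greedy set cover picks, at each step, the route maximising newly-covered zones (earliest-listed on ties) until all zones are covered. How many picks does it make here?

Greedy: pick Comet (covers 5 new) → pick Bravo (covers 1 new). Total picks: 2.

2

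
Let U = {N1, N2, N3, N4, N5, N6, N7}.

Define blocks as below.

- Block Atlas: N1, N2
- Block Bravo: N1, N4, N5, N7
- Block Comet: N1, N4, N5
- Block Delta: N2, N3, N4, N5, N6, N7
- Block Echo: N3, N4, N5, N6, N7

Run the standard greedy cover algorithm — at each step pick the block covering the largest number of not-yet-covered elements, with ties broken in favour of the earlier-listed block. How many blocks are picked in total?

Greedy: pick Delta (covers 6 new) → pick Atlas (covers 1 new). Total picks: 2.

2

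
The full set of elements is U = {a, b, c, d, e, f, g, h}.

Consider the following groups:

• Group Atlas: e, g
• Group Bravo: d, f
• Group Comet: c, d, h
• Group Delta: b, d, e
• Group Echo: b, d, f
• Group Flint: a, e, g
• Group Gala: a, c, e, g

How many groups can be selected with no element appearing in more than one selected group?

Echo, Gala are pairwise disjoint (Echo={b,d,f}; Gala={a,c,e,g}).
Every remaining group overlaps one of these, and no 3 of the listed groups are pairwise disjoint, so 2 is the maximum.

2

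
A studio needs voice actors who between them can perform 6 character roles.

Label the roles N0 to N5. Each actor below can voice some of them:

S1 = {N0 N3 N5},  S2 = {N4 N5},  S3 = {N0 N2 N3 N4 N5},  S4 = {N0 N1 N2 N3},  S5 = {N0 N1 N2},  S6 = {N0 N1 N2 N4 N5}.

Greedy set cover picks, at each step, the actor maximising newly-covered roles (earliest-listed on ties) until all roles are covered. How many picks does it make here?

2

Greedy: pick S3 (covers 5 new) → pick S4 (covers 1 new). Total picks: 2.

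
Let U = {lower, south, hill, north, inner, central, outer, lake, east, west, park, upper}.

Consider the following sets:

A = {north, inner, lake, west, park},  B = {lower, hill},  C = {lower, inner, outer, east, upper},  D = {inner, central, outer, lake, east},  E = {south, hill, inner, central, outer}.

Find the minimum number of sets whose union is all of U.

A, C, and E cover everything between them: the union {lower, south, hill, north, inner, central, outer, lake, east, west, park, upper} is all of U.
Each set has at most 5 points, and 2·5 = 10 < 12 — so at least 3 sets are needed, and 3 is optimal.

3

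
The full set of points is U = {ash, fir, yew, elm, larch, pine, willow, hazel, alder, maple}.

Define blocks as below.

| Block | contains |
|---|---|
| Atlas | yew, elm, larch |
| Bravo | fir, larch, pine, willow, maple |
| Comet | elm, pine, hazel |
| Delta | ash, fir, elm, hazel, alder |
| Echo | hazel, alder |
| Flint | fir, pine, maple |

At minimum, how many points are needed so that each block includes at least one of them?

Take H = {yew, hazel, maple}. Each listed block contains at least one of these, so H is a hitting set of size 3.
The blocks Atlas, Echo, Flint are pairwise disjoint, so any hitting set needs a separate point for each — at least 3. Hence 3 is optimal.

3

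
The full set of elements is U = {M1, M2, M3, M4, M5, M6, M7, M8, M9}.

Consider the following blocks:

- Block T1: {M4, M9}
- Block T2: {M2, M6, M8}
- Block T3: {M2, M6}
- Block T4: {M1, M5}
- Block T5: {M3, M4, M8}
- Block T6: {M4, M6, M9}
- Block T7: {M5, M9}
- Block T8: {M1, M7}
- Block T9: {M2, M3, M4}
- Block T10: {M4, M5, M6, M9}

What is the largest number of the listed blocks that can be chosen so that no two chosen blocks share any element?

T3, T5, T7, T8 are pairwise disjoint (T3={M2,M6}; T5={M3,M4,M8}; T7={M5,M9}; T8={M1,M7}).
Every remaining block overlaps one of these, and no 5 of the listed blocks are pairwise disjoint, so 4 is the maximum.

4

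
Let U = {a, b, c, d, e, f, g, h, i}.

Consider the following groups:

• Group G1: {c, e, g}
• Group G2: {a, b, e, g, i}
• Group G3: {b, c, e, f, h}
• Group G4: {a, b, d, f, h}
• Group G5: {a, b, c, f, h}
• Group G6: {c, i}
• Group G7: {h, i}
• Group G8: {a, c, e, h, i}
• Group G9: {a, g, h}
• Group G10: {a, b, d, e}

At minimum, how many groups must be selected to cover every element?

Take {G1, G2, G4}. Their union is {a, b, c, d, e, f, g, h, i}, which is all 9 elements.
No 2 of the 10 groups cover everything (all 45 combinations miss at least one element), so 3 is optimal.

3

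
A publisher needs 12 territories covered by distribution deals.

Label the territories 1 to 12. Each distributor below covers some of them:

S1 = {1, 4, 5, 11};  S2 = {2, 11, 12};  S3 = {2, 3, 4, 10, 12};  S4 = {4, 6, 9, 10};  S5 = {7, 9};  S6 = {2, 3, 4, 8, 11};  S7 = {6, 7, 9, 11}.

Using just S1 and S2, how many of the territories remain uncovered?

Union of S1, S2 = {1, 2, 4, 5, 11, 12}.
Not covered: 3, 6, 7, 8, 9, 10 — 6 territories.

6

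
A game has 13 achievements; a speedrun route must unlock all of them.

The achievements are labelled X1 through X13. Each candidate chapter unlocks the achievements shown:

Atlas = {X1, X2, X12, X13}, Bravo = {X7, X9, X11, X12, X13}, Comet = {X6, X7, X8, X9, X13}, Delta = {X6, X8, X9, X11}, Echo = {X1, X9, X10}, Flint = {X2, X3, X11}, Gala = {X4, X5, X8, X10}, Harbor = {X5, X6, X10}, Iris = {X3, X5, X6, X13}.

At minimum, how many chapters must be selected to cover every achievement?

4

Atlas and Bravo and Gala and Iris together: Atlas ∪ Bravo ∪ Gala ∪ Iris = {X1, X2, X3, X4, X5, X6, X7, X8, X9, X10, X11, X12, X13} — every achievement is covered.
No 3 of the 9 chapters cover everything (all 84 combinations miss at least one achievement), so 4 is optimal.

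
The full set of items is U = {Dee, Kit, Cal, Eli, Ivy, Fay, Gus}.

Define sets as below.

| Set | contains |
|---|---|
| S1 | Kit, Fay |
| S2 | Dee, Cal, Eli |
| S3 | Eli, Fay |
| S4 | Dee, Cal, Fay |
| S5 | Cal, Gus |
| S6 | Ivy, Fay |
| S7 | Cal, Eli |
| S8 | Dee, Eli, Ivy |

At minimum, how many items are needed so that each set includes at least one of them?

3

The 3 items {Cal, Ivy, Fay} hit every set.
The sets S1, S5, S8 are pairwise disjoint, so any hitting set needs a separate item for each — at least 3. Hence 3 is optimal.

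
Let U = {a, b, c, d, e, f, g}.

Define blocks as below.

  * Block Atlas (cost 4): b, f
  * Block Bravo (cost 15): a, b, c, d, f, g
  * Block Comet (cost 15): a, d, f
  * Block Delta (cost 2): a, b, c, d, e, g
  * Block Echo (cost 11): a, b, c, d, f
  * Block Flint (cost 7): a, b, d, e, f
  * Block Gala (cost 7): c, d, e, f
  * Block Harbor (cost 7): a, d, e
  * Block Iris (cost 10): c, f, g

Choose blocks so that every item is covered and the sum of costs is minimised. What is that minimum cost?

Atlas, Delta together cover every item (Atlas ∪ Delta = {a, b, c, d, e, f, g}); total cost 4 + 2 = 6.
No covering selection has total cost below 6.

6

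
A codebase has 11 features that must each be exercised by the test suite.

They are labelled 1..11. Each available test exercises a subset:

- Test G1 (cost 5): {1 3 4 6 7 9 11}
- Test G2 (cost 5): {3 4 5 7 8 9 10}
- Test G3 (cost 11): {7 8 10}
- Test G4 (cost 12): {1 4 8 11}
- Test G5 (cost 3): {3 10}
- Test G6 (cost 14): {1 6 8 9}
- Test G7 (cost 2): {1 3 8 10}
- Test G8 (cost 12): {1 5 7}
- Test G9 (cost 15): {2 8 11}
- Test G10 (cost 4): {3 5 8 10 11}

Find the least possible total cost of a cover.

24

G1, G9, G10 together cover every feature (G1 ∪ G9 ∪ G10 = {1, 2, 3, 4, 5, 6, 7, 8, 9, 10, 11}); total cost 5 + 15 + 4 = 24.
The greedy pick G7, G1, G10, G9 costs 26; no covering selection beats 24.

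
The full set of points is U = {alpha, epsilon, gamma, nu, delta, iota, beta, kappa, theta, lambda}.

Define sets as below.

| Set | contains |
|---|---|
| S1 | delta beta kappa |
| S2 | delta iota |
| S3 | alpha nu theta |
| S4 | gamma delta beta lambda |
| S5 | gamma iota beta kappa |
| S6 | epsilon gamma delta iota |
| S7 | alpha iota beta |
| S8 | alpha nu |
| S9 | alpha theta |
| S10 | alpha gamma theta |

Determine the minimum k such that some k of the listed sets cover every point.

4

Take {S3, S4, S5, S6}. Their union is {alpha, epsilon, gamma, nu, delta, iota, beta, kappa, theta, lambda}, which is all 10 points.
No 3 of the 10 sets cover everything (all 120 combinations miss at least one point), so 4 is optimal.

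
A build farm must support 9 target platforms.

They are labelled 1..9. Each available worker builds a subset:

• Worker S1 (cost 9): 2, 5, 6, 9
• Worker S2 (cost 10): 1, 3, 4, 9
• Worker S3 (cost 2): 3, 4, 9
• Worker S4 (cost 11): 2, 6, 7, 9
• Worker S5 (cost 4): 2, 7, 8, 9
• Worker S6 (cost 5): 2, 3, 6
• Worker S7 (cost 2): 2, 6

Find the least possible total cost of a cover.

S1, S2, S5 together cover every platform (S1 ∪ S2 ∪ S5 = {1, 2, 3, 4, 5, 6, 7, 8, 9}); total cost 9 + 10 + 4 = 23.
The greedy pick S3, S7, S5, S1, S2 costs 27; no covering selection beats 23.

23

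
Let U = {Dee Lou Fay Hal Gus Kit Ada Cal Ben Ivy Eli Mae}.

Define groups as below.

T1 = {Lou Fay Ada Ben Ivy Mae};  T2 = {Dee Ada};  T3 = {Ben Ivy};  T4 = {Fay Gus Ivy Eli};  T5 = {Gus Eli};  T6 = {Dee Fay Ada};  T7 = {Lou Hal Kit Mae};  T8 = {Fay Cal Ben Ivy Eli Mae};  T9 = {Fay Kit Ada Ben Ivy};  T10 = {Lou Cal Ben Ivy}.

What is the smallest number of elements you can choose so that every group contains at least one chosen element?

4

The 4 elements {Dee, Hal, Gus, Ivy} hit every group.
The groups T2, T3, T5, T7 are pairwise disjoint, so any hitting set needs a separate element for each — at least 4. Hence 4 is optimal.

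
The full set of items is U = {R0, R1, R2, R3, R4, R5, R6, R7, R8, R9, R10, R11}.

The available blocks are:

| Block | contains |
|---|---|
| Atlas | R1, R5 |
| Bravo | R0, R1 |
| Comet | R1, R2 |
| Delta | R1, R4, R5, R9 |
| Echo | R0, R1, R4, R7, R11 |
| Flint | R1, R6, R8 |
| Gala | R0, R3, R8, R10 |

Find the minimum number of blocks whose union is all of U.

5

Take {Comet, Delta, Echo, Flint, Gala}. Their union is {R0, R1, R2, R3, R4, R5, R6, R7, R8, R9, R10, R11}, which is all 12 items.
No 4 of the 7 blocks cover everything (all 35 combinations miss at least one item), so 5 is optimal.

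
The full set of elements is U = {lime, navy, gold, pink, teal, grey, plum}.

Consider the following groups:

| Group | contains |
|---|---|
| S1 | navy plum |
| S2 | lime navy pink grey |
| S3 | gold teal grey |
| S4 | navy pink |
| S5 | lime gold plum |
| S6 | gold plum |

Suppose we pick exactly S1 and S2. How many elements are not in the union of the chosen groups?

2

Union of S1, S2 = {lime, navy, pink, grey, plum}.
Not covered: gold, teal — 2 elements.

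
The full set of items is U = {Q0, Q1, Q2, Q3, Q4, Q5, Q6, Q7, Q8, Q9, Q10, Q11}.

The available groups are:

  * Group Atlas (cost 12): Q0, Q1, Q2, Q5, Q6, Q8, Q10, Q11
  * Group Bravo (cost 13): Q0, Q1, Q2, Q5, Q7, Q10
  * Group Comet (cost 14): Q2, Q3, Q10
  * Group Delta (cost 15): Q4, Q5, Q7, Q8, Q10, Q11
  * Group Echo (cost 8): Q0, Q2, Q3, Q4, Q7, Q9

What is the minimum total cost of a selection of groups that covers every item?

20

Atlas, Echo together cover every item (Atlas ∪ Echo = {Q0, Q1, Q2, Q3, Q4, Q5, Q6, Q7, Q8, Q9, Q10, Q11}); total cost 12 + 8 = 20.
No covering selection has total cost below 20.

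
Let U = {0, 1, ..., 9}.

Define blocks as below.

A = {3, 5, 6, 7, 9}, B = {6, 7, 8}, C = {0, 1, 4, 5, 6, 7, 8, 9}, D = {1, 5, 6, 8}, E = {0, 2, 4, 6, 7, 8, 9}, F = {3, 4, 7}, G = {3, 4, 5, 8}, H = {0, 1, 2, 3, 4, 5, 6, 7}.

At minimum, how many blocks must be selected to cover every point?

2

E and H cover everything between them: the union {0, 1, 2, 3, 4, 5, 6, 7, 8, 9} is all of U.
No single block has all 10 points (the largest, C, has 8), so 2 is optimal.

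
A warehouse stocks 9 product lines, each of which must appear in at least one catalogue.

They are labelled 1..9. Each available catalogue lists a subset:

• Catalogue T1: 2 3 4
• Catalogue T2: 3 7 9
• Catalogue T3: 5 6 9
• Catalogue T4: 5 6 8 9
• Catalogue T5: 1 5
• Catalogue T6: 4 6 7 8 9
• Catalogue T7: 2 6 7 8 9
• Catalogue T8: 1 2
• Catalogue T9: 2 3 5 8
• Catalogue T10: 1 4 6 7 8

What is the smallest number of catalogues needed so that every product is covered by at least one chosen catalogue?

Take {T7, T9, T10}. Their union is {1, 2, 3, 4, 5, 6, 7, 8, 9}, which is all 9 products.
No 2 of the 10 catalogues cover everything (all 45 combinations miss at least one product), so 3 is optimal.

3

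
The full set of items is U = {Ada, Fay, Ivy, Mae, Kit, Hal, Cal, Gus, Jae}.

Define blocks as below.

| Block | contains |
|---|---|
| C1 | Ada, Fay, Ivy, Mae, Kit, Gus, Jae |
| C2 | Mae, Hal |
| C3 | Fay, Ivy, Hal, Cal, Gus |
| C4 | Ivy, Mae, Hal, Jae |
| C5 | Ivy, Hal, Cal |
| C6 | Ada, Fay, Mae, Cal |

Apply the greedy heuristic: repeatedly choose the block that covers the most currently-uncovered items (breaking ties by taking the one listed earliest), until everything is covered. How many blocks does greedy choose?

Greedy: pick C1 (covers 7 new) → pick C3 (covers 2 new). Total picks: 2.

2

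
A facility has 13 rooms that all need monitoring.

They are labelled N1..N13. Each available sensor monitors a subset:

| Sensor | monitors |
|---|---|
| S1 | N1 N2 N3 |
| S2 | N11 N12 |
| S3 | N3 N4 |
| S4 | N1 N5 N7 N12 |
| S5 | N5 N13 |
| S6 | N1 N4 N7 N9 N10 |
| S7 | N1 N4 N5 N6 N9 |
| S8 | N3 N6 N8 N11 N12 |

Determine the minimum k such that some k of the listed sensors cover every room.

S1 and S5 and S6 and S8 together: S1 ∪ S5 ∪ S6 ∪ S8 = {N1, N2, N3, N4, N5, N6, N7, N8, N9, N10, N11, N12, N13} — every room is covered.
Only S1 contains N2, so S1 is forced; the remaining 10 rooms need at least 3 more sensors (each remaining sensor adds at most 4) — so at least 4 sensors are needed, and 4 is optimal.

4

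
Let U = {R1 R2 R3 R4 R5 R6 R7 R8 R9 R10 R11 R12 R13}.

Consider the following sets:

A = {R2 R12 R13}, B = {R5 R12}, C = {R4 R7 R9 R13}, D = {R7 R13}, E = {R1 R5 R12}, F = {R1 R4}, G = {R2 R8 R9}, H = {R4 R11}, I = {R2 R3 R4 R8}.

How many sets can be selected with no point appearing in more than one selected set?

B, D, G, H are pairwise disjoint (B={R5,R12}; D={R7,R13}; G={R2,R8,R9}; H={R4,R11}).
Every remaining set overlaps one of these, and no 5 of the listed sets are pairwise disjoint, so 4 is the maximum.

4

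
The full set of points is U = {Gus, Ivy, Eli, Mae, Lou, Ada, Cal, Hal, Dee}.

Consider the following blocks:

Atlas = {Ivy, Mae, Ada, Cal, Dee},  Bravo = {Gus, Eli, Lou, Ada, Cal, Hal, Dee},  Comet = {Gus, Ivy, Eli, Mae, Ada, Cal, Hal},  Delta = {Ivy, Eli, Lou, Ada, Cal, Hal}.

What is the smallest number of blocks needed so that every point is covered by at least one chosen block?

Bravo and Comet together: Bravo ∪ Comet = {Gus, Ivy, Eli, Mae, Lou, Ada, Cal, Hal, Dee} — every point is covered.
No single block has all 9 points (the largest, Bravo, has 7), so 2 is optimal.

2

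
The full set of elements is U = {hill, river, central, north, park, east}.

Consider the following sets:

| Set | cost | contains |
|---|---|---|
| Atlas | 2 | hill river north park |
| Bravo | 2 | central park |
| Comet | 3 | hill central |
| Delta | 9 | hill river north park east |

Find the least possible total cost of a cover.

11

Bravo, Delta together cover every element (Bravo ∪ Delta = {hill, river, central, north, park, east}); total cost 2 + 9 = 11.
The greedy pick Atlas, Bravo, Delta costs 13; no covering selection beats 11.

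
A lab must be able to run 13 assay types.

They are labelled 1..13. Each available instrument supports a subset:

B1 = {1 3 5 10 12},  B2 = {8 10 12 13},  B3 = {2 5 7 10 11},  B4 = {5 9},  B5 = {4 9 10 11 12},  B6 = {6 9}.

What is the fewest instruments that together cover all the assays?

5

Take {B1, B2, B3, B5, B6}. Their union is {1, 2, 3, 4, 5, 6, 7, 8, 9, 10, 11, 12, 13}, which is all 13 assays.
No 4 of the 6 instruments cover everything (all 15 combinations miss at least one assay), so 5 is optimal.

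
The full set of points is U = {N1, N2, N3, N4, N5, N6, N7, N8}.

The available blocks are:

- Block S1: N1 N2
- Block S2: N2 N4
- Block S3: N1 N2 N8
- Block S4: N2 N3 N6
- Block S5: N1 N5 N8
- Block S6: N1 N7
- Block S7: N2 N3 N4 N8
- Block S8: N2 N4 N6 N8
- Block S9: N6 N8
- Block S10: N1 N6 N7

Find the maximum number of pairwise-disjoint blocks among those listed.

S2, S6, S9 are pairwise disjoint (S2={N2,N4}; S6={N1,N7}; S9={N6,N8}).
Every remaining block overlaps one of these, and no 4 of the listed blocks are pairwise disjoint, so 3 is the maximum.

3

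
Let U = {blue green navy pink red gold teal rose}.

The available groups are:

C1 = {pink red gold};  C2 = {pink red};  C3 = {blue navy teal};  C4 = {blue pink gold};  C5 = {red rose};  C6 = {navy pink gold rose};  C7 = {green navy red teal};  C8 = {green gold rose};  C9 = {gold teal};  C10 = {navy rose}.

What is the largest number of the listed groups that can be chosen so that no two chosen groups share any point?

C2, C3, C8 are pairwise disjoint (C2={pink,red}; C3={blue,navy,teal}; C8={green,gold,rose}).
Every remaining group overlaps one of these, and no 4 of the listed groups are pairwise disjoint, so 3 is the maximum.

3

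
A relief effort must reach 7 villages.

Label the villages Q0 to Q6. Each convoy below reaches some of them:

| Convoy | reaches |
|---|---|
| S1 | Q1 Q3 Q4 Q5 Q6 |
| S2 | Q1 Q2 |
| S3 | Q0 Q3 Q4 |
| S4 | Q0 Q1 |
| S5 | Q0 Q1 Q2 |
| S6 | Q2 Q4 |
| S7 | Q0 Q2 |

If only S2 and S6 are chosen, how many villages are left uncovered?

4

Union of S2, S6 = {Q1, Q2, Q4}.
Not covered: Q0, Q3, Q5, Q6 — 4 villages.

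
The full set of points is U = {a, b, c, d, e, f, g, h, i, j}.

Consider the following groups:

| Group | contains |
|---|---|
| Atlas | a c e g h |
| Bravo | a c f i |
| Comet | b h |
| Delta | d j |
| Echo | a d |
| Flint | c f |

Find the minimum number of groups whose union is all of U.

Atlas and Bravo and Comet and Delta together: Atlas ∪ Bravo ∪ Comet ∪ Delta = {a, b, c, d, e, f, g, h, i, j} — every point is covered.
Only Atlas contains e, so Atlas is forced; the remaining 5 points need at least 3 more groups (each remaining group adds at most 2) — so at least 4 groups are needed, and 4 is optimal.

4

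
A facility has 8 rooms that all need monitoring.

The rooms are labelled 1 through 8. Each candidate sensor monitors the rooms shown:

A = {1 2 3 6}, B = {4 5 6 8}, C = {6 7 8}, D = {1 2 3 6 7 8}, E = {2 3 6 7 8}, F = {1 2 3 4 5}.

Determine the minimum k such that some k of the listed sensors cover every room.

2

B and D together: B ∪ D = {1, 2, 3, 4, 5, 6, 7, 8} — every room is covered.
No single sensor has all 8 rooms (the largest, D, has 6), so 2 is optimal.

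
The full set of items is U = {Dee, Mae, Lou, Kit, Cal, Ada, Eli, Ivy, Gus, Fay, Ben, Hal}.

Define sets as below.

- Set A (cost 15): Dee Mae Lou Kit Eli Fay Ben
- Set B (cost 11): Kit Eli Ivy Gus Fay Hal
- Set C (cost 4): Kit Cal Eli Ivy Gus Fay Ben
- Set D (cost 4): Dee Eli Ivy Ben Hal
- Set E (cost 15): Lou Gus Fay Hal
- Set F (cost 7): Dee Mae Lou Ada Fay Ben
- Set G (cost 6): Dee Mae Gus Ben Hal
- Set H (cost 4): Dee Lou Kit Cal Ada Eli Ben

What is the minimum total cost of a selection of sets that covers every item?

14

C, G, H together cover every item (C ∪ G ∪ H = {Dee, Mae, Lou, Kit, Cal, Ada, Eli, Ivy, Gus, Fay, Ben, Hal}); total cost 4 + 6 + 4 = 14.
No covering selection has total cost below 14.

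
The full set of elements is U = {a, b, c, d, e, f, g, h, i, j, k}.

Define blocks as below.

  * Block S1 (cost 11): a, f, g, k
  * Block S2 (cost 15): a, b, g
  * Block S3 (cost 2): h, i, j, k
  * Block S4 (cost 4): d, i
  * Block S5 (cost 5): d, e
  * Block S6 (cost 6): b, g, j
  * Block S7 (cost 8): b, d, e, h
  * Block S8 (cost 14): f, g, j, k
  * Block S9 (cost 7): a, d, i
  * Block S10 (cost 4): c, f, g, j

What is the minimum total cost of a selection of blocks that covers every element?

S3, S7, S9, S10 together cover every element (S3 ∪ S7 ∪ S9 ∪ S10 = {a, b, c, d, e, f, g, h, i, j, k}); total cost 2 + 8 + 7 + 4 = 21.
The greedy pick S3, S10, S5, S6, S9 costs 24; no covering selection beats 21.

21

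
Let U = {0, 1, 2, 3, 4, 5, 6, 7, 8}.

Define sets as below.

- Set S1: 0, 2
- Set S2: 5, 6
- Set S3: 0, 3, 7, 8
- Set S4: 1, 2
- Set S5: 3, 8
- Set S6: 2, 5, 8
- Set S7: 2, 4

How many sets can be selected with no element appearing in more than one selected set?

S2, S4, S5 are pairwise disjoint (S2={5,6}; S4={1,2}; S5={3,8}).
Every remaining set overlaps one of these, and no 4 of the listed sets are pairwise disjoint, so 3 is the maximum.

3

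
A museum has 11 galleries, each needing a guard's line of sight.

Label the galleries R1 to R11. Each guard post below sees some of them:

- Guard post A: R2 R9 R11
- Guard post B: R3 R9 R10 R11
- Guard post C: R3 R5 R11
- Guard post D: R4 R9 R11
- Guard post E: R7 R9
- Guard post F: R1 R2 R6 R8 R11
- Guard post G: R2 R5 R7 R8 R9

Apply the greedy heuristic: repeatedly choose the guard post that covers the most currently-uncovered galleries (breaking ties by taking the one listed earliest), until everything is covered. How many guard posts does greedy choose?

Greedy: pick F (covers 5 new) → pick B (covers 3 new) → pick G (covers 2 new) → pick D (covers 1 new). Total picks: 4.

4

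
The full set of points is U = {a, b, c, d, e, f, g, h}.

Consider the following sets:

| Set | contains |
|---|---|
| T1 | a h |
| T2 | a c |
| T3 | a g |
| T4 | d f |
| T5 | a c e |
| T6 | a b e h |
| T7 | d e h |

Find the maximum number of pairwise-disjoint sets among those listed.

2

T1, T4 are pairwise disjoint (T1={a,h}; T4={d,f}).
Every remaining set overlaps one of these, and no 3 of the listed sets are pairwise disjoint, so 2 is the maximum.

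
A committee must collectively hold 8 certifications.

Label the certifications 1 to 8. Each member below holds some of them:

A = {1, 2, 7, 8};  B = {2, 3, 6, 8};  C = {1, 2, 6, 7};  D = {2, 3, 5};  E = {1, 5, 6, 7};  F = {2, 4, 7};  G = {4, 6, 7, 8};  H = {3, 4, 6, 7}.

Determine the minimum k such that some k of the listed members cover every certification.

3

Take {A, D, G}. Their union is {1, 2, 3, 4, 5, 6, 7, 8}, which is all 8 certifications.
No 2 of the 8 members cover everything (all 28 combinations miss at least one certification), so 3 is optimal.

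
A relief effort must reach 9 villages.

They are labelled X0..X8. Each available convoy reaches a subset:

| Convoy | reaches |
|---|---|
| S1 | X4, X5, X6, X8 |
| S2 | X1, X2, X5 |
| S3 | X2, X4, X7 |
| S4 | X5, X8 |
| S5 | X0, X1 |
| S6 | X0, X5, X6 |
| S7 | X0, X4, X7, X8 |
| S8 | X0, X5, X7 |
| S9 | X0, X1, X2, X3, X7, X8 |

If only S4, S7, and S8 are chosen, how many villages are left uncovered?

Union of S4, S7, S8 = {X0, X4, X5, X7, X8}.
Not covered: X1, X2, X3, X6 — 4 villages.

4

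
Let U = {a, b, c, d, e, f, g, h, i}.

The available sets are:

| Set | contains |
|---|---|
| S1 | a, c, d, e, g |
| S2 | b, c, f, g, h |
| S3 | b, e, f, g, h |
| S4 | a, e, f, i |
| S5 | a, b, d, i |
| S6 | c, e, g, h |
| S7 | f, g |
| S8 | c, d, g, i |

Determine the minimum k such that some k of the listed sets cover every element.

3

S3, S4, and S8 cover everything between them: the union {a, b, c, d, e, f, g, h, i} is all of U.
No 2 of the 8 sets cover everything (all 28 combinations miss at least one element), so 3 is optimal.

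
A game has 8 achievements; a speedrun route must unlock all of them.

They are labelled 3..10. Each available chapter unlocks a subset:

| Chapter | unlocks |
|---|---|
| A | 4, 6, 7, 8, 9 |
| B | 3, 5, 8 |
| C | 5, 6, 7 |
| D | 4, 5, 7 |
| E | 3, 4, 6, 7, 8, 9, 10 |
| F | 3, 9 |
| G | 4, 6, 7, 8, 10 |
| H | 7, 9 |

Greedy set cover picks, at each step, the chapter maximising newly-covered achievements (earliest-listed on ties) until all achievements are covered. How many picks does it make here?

Greedy: pick E (covers 7 new) → pick B (covers 1 new). Total picks: 2.

2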